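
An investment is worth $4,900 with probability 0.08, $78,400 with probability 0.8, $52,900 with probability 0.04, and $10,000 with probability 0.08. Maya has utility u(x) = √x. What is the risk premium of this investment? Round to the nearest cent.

E[u] = 0.08·√4900 + 0.8·√78400 + 0.04·√52900 + 0.08·√10000 = 0.08·70 + 0.8·280 + 0.04·230 + 0.08·100 = 246.8
CE = (246.8)² = 60910.24
Risk premium = EV − CE = 66028 − 60910.24 = 5117.76

$5,117.76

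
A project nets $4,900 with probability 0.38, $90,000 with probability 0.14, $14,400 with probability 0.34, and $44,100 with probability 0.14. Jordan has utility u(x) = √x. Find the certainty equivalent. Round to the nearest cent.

$19,265.44

E[u] = 0.38·√4900 + 0.14·√90000 + 0.34·√14400 + 0.14·√44100 = 0.38·70 + 0.14·300 + 0.34·120 + 0.14·210 = 138.8
CE = (138.8)² = 19265.44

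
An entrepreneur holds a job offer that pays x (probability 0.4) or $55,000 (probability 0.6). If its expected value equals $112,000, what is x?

0.4·x + 0.6·55000 = 112000
0.4·x = 112000 − 33000 = 79000
x = 79000 / 0.4 = 197500

x = $197,500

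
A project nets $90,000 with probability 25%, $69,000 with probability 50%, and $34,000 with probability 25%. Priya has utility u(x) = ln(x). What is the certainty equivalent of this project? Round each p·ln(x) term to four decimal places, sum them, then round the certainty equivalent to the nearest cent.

E[u] = 0.25·ln(90000) + 0.5·ln(69000) + 0.25·ln(34000) = 2.8519 + 5.5709 + 2.6085 = 11.0313
CE = e^11.0313 ≈ 61777.84

$61,777.84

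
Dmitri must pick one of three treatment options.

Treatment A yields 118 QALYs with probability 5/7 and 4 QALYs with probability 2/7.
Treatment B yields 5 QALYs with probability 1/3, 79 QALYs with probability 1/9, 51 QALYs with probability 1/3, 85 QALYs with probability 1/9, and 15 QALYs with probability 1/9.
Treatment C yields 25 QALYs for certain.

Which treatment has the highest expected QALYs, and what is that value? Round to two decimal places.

Treatment A = 5/7 × 118 + 2/7 × 4 = 84.2857 + 1.1429 = 85.4286
Treatment B = 1/3 × 5 + 1/9 × 79 + 1/3 × 51 + 1/9 × 85 + 1/9 × 15 = 1.6667 + 8.7778 + 17 + 9.4444 + 1.6667 = 38.5556
Treatment C: 25 (certain)

Treatment A (85.43 QALYs)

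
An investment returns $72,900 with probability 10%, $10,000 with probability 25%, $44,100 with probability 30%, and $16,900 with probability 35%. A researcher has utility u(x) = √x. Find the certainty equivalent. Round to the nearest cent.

E[u] = 0.1·√72900 + 0.25·√10000 + 0.3·√44100 + 0.35·√16900 = 0.1·270 + 0.25·100 + 0.3·210 + 0.35·130 = 160.5
CE = (160.5)² = 25760.25

$25,760.25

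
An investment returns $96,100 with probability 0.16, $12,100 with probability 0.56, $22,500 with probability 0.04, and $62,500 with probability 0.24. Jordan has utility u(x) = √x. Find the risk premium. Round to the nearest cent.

E[u] = 0.16·√96100 + 0.56·√12100 + 0.04·√22500 + 0.24·√62500 = 0.16·310 + 0.56·110 + 0.04·150 + 0.24·250 = 177.2
CE = (177.2)² = 31399.84
Risk premium = EV − CE = 38052 − 31399.84 = 6652.16

$6,652.16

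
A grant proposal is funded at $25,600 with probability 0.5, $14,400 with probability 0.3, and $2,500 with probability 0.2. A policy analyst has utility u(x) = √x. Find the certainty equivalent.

$15,876

E[u] = 0.5·√25600 + 0.3·√14400 + 0.2·√2500 = 0.5·160 + 0.3·120 + 0.2·50 = 126
CE = (126)² = 15876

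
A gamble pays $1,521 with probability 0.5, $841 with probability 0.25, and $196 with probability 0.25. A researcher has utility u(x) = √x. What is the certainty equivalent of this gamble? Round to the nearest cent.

$915.06

E[u] = 0.5·√1521 + 0.25·√841 + 0.25·√196 = 0.5·39 + 0.25·29 + 0.25·14 = 30.25
CE = (30.25)² = 915.0625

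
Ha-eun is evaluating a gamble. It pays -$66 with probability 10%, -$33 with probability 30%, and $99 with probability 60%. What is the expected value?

EV = 0.1 × (-66) + 0.3 × (-33) + 0.6 × 99 = -6.6 − 9.9 + 59.4 = 42.9

$42.90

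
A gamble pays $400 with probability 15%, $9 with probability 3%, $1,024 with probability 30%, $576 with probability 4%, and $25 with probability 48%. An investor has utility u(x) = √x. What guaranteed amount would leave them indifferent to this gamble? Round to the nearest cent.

$257.60

E[u] = 0.15·√400 + 0.03·√9 + 0.3·√1024 + 0.04·√576 + 0.48·√25 = 0.15·20 + 0.03·3 + 0.3·32 + 0.04·24 + 0.48·5 = 16.05
CE = (16.05)² = 257.6025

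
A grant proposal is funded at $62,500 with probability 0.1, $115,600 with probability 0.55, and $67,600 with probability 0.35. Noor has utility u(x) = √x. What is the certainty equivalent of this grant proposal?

E[u] = 0.1·√62500 + 0.55·√115600 + 0.35·√67600 = 0.1·250 + 0.55·340 + 0.35·260 = 303
CE = (303)² = 91809

$91,809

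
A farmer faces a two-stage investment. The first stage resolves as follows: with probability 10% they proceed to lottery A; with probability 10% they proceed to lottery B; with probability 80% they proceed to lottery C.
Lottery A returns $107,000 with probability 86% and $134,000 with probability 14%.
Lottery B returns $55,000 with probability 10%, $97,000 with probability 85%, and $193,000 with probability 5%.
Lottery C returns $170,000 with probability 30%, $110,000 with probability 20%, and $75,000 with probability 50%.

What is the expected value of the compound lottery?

EV(A) = 0.86 × 107000 + 0.14 × 134000 = 92020 + 18760 = 110780
EV(B) = 0.1 × 55000 + 0.85 × 97000 + 0.05 × 193000 = 5500 + 82450 + 9650 = 97600
EV(C) = 0.3 × 170000 + 0.2 × 110000 + 0.5 × 75000 = 51000 + 22000 + 37500 = 110500
Overall = 0.1 × 110780 + 0.1 × 97600 + 0.8 × 110500 = 11078 + 9760 + 88400 = 109238

$109,238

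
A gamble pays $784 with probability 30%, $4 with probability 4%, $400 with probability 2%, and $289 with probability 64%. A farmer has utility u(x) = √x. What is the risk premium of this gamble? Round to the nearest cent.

E[u] = 0.3·√784 + 0.04·√4 + 0.02·√400 + 0.64·√289 = 0.3·28 + 0.04·2 + 0.02·20 + 0.64·17 = 19.76
CE = (19.76)² = 390.4576
Risk premium = EV − CE = 428.32 − 390.4576 = 37.8624

$37.86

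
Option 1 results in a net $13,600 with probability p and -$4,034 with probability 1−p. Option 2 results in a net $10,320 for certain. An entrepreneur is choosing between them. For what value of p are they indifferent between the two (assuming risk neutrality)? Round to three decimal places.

p·13600 + (1−p)·(-4034) = 10320
17634p − 4034 = 10320
p = (10320 + 4034) / 17634

p = 0.814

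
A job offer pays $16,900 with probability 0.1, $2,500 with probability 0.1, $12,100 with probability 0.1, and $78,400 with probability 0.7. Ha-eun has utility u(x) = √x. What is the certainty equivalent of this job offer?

$50,625

E[u] = 0.1·√16900 + 0.1·√2500 + 0.1·√12100 + 0.7·√78400 = 0.1·130 + 0.1·50 + 0.1·110 + 0.7·280 = 225
CE = (225)² = 50625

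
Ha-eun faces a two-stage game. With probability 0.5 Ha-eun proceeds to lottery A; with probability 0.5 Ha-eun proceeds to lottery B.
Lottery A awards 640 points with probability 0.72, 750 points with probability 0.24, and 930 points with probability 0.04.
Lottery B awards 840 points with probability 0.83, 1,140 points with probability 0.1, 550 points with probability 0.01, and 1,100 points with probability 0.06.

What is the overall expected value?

780.35 points

EV(A) = 0.72 × 640 + 0.24 × 750 + 0.04 × 930 = 460.8 + 180 + 37.2 = 678
EV(B) = 0.83 × 840 + 0.1 × 1140 + 0.01 × 550 + 0.06 × 1100 = 697.2 + 114 + 5.5 + 66 = 882.7
Overall = 0.5 × 678 + 0.5 × 882.7 = 339 + 441.35 = 780.35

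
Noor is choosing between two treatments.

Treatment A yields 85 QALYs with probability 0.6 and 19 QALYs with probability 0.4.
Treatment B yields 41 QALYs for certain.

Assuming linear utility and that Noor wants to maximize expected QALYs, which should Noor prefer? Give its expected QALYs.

Treatment A (58.6 QALYs)

Treatment A = 0.6 × 85 + 0.4 × 19 = 51 + 7.6 = 58.6
Treatment B: 41 (certain)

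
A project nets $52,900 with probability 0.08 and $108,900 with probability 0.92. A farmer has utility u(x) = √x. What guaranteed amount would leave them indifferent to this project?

E[u] = 0.08·√52900 + 0.92·√108900 = 0.08·230 + 0.92·330 = 322
CE = (322)² = 103684

$103,684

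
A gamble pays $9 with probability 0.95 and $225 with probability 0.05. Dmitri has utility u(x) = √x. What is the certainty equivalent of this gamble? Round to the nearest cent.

E[u] = 0.95·√9 + 0.05·√225 = 0.95·3 + 0.05·15 = 3.6
CE = (3.6)² = 12.96

$12.96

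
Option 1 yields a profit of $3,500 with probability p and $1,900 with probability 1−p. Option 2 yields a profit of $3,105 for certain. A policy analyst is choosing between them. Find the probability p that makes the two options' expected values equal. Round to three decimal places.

p = 0.753

p·3500 + (1−p)·1900 = 3105
1600p + 1900 = 3105
p = (3105 − 1900) / 1600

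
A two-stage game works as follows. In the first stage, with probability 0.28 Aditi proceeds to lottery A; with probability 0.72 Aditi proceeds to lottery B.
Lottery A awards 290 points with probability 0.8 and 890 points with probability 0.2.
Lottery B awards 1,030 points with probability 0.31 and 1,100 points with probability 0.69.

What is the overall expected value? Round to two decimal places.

891.18 points

EV(A) = 0.8 × 290 + 0.2 × 890 = 232 + 178 = 410
EV(B) = 0.31 × 1030 + 0.69 × 1100 = 319.3 + 759 = 1078.3
Overall = 0.28 × 410 + 0.72 × 1078.3 = 114.8 + 776.376 = 891.176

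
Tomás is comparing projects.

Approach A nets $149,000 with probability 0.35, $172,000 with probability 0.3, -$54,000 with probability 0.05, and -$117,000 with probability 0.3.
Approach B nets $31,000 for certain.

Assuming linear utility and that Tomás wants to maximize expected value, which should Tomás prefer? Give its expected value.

Approach A = 0.35 × 149000 + 0.3 × 172000 + 0.05 × (-54000) + 0.3 × (-117000) = 52150 + 51600 − 2700 − 35100 = 65950
Approach B: 31000 (certain)

Approach A ($65,950)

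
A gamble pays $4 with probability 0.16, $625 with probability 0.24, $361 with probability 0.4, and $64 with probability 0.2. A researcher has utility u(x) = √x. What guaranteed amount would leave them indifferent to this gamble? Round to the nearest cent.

$240.87

E[u] = 0.16·√4 + 0.24·√625 + 0.4·√361 + 0.2·√64 = 0.16·2 + 0.24·25 + 0.4·19 + 0.2·8 = 15.52
CE = (15.52)² = 240.8704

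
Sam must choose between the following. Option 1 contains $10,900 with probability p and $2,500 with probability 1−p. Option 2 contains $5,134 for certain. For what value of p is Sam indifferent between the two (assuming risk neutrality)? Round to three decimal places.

p·10900 + (1−p)·2500 = 5134
8400p + 2500 = 5134
p = (5134 − 2500) / 8400

p = 0.314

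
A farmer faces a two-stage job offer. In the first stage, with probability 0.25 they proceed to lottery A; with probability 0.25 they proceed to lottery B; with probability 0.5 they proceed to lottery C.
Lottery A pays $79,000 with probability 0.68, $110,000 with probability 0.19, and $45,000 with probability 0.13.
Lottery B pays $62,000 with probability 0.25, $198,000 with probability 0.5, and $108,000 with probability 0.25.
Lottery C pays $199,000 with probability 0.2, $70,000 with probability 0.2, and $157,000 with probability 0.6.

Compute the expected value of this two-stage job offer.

$129,492.50

EV(A) = 0.68 × 79000 + 0.19 × 110000 + 0.13 × 45000 = 53720 + 20900 + 5850 = 80470
EV(B) = 0.25 × 62000 + 0.5 × 198000 + 0.25 × 108000 = 15500 + 99000 + 27000 = 141500
EV(C) = 0.2 × 199000 + 0.2 × 70000 + 0.6 × 157000 = 39800 + 14000 + 94200 = 148000
Overall = 0.25 × 80470 + 0.25 × 141500 + 0.5 × 148000 = 20117.5 + 35375 + 74000 = 129492.5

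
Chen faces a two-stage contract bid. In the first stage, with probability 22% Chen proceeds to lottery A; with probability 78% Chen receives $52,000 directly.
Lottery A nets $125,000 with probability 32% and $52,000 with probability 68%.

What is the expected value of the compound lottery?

EV(A) = 0.32 × 125000 + 0.68 × 52000 = 40000 + 35360 = 75360
Branch B: 52000 (certain)
Overall = 0.22 × 75360 + 0.78 × 52000 = 16579.2 + 40560 = 57139.2

$57,139.20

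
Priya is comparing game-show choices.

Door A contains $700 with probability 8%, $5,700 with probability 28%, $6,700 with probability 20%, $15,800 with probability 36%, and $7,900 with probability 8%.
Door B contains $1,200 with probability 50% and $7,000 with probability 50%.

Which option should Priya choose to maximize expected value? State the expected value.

Door A ($9,312)

Door A = 0.08 × 700 + 0.28 × 5700 + 0.2 × 6700 + 0.36 × 15800 + 0.08 × 7900 = 56 + 1596 + 1340 + 5688 + 632 = 9312
Door B = 0.5 × 1200 + 0.5 × 7000 = 600 + 3500 = 4100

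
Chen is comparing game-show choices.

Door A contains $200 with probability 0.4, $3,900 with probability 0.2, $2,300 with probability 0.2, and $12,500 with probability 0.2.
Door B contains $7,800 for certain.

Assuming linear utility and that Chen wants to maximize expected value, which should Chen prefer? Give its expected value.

Door B ($7,800)

Door A = 0.4 × 200 + 0.2 × 3900 + 0.2 × 2300 + 0.2 × 12500 = 80 + 780 + 460 + 2500 = 3820
Door B: 7800 (certain)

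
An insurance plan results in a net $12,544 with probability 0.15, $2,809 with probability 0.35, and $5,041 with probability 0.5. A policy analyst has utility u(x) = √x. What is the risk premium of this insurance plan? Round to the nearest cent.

$365.53

E[u] = 0.15·√12544 + 0.35·√2809 + 0.5·√5041 = 0.15·112 + 0.35·53 + 0.5·71 = 70.85
CE = (70.85)² = 5019.7225
Risk premium = EV − CE = 5385.25 − 5019.7225 = 365.5275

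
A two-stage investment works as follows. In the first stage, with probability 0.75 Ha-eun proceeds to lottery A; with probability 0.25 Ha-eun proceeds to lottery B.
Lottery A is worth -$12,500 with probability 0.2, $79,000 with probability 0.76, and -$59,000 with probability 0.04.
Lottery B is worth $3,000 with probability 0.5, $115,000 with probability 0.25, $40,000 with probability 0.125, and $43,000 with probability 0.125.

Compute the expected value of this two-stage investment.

EV(A) = 0.2 × (-12500) + 0.76 × 79000 + 0.04 × (-59000) = -2500 + 60040 − 2360 = 55180
EV(B) = 0.5 × 3000 + 0.25 × 115000 + 0.125 × 40000 + 0.125 × 43000 = 1500 + 28750 + 5000 + 5375 = 40625
Overall = 0.75 × 55180 + 0.25 × 40625 = 41385 + 10156.25 = 51541.25

$51,541.25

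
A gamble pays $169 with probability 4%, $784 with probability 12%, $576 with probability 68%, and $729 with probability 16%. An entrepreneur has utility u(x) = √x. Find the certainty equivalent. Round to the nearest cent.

E[u] = 0.04·√169 + 0.12·√784 + 0.68·√576 + 0.16·√729 = 0.04·13 + 0.12·28 + 0.68·24 + 0.16·27 = 24.52
CE = (24.52)² = 601.2304

$601.23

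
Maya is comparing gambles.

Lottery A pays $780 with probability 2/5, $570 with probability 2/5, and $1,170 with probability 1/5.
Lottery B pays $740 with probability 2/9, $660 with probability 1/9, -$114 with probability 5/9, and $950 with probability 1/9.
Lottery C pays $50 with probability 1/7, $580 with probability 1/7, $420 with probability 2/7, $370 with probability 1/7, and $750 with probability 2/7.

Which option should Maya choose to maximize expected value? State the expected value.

Lottery A ($774)

Lottery A = 2/5 × 780 + 2/5 × 570 + 1/5 × 1170 = 312 + 228 + 234 = 774
Lottery B = 2/9 × 740 + 1/9 × 660 + 5/9 × (-114) + 1/9 × 950 = 164.4444 + 73.3333 − 63.3333 + 105.5556 = 280
Lottery C = 1/7 × 50 + 1/7 × 580 + 2/7 × 420 + 1/7 × 370 + 2/7 × 750 = 7.1429 + 82.8571 + 120 + 52.8571 + 214.2857 = 477.1429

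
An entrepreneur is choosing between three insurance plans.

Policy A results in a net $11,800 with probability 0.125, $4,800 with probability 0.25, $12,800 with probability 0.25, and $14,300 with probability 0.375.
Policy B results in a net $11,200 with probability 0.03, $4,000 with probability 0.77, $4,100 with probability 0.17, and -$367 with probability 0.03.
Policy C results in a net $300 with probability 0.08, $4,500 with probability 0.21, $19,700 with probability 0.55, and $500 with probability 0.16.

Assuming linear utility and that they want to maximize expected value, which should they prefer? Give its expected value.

Policy C ($11,884)

Policy A = 0.125 × 11800 + 0.25 × 4800 + 0.25 × 12800 + 0.375 × 14300 = 1475 + 1200 + 3200 + 5362.5 = 11237.5
Policy B = 0.03 × 11200 + 0.77 × 4000 + 0.17 × 4100 + 0.03 × (-367) = 336 + 3080 + 697 − 11.01 = 4101.99
Policy C = 0.08 × 300 + 0.21 × 4500 + 0.55 × 19700 + 0.16 × 500 = 24 + 945 + 10835 + 80 = 11884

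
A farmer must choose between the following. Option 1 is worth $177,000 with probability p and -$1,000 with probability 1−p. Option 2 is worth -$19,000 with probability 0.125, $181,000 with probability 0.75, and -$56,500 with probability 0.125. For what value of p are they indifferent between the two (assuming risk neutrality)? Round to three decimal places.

EV(Option 2) = 0.125 × (-19000) + 0.75 × 181000 + 0.125 × (-56500) = -2375 + 135750 − 7062.5 = 126312.5
p·177000 + (1−p)·(-1000) = 126312.5
178000p − 1000 = 126312.5
p = (126312.5 + 1000) / 178000

p = 0.715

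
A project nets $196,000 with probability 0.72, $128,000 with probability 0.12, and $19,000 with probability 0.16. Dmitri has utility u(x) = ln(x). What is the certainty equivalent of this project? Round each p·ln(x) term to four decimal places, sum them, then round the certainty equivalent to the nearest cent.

$128,206.82

E[u] = 0.72·ln(196000) + 0.12·ln(128000) + 0.16·ln(19000) = 8.7738 + 1.4112 + 1.5764 = 11.7614
CE = e^11.7614 ≈ 128206.82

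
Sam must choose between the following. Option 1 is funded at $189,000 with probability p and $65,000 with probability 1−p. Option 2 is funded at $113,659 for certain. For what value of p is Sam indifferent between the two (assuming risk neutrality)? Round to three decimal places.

p·189000 + (1−p)·65000 = 113659
124000p + 65000 = 113659
p = (113659 − 65000) / 124000

p = 0.392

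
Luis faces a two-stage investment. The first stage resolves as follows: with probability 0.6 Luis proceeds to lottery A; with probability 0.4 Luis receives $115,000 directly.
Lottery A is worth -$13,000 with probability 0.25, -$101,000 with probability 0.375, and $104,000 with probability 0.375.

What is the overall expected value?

$44,725

EV(A) = 0.25 × (-13000) + 0.375 × (-101000) + 0.375 × 104000 = -3250 − 37875 + 39000 = -2125
Branch B: 115000 (certain)
Overall = 0.6 × (-2125) + 0.4 × 115000 = -1275 + 46000 = 44725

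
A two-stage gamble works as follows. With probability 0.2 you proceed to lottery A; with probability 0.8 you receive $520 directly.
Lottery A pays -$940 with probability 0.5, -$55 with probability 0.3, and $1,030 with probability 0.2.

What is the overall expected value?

EV(A) = 0.5 × (-940) + 0.3 × (-55) + 0.2 × 1030 = -470 − 16.5 + 206 = -280.5
Branch B: 520 (certain)
Overall = 0.2 × (-280.5) + 0.8 × 520 = -56.1 + 416 = 359.9

$359.90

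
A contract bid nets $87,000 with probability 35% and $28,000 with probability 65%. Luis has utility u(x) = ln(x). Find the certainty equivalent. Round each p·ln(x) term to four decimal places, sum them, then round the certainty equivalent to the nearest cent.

E[u] = 0.35·ln(87000) + 0.65·ln(28000) = 3.9808 + 6.6560 = 10.6368
CE = e^10.6368 ≈ 41639.31

$41,639.31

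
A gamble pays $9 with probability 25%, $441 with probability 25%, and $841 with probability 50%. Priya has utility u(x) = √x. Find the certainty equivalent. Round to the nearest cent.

E[u] = 0.25·√9 + 0.25·√441 + 0.5·√841 = 0.25·3 + 0.25·21 + 0.5·29 = 20.5
CE = (20.5)² = 420.25

$420.25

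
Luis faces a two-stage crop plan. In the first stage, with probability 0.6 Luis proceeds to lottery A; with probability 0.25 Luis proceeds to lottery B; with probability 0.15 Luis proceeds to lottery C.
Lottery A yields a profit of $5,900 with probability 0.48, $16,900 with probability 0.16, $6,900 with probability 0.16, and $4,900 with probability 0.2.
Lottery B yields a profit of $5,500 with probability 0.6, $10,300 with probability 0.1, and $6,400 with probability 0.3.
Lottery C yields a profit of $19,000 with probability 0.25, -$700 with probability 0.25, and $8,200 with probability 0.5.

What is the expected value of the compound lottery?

$7,435.75

EV(A) = 0.48 × 5900 + 0.16 × 16900 + 0.16 × 6900 + 0.2 × 4900 = 2832 + 2704 + 1104 + 980 = 7620
EV(B) = 0.6 × 5500 + 0.1 × 10300 + 0.3 × 6400 = 3300 + 1030 + 1920 = 6250
EV(C) = 0.25 × 19000 + 0.25 × (-700) + 0.5 × 8200 = 4750 − 175 + 4100 = 8675
Overall = 0.6 × 7620 + 0.25 × 6250 + 0.15 × 8675 = 4572 + 1562.5 + 1301.25 = 7435.75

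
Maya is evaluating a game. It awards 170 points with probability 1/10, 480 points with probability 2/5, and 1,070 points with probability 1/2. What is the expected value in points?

744 points

EV = 1/10 × 170 + 2/5 × 480 + 1/2 × 1070 = 17 + 192 + 535 = 744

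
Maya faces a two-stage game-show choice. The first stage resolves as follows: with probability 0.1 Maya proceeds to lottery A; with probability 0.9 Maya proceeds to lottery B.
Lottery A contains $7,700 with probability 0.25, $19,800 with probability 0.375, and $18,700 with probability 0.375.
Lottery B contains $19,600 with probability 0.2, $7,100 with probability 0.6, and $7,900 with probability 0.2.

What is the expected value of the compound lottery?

$10,420.25

EV(A) = 0.25 × 7700 + 0.375 × 19800 + 0.375 × 18700 = 1925 + 7425 + 7012.5 = 16362.5
EV(B) = 0.2 × 19600 + 0.6 × 7100 + 0.2 × 7900 = 3920 + 4260 + 1580 = 9760
Overall = 0.1 × 16362.5 + 0.9 × 9760 = 1636.25 + 8784 = 10420.25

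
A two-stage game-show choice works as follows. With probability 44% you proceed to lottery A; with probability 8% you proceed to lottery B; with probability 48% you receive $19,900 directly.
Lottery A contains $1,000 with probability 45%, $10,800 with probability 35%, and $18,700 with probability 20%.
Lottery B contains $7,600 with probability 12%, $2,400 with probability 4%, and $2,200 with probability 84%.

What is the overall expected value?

EV(A) = 0.45 × 1000 + 0.35 × 10800 + 0.2 × 18700 = 450 + 3780 + 3740 = 7970
EV(B) = 0.12 × 7600 + 0.04 × 2400 + 0.84 × 2200 = 912 + 96 + 1848 = 2856
Branch C: 19900 (certain)
Overall = 0.44 × 7970 + 0.08 × 2856 + 0.48 × 19900 = 3506.8 + 228.48 + 9552 = 13287.28

$13,287.28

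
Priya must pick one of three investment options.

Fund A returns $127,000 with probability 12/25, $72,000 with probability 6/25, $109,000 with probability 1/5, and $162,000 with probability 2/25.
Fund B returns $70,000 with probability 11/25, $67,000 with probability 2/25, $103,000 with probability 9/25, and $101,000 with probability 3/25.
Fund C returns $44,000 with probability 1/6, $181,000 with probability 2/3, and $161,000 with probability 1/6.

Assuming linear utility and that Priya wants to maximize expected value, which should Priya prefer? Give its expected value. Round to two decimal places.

Fund A = 12/25 × 127000 + 6/25 × 72000 + 1/5 × 109000 + 2/25 × 162000 = 60960 + 17280 + 21800 + 12960 = 113000
Fund B = 11/25 × 70000 + 2/25 × 67000 + 9/25 × 103000 + 3/25 × 101000 = 30800 + 5360 + 37080 + 12120 = 85360
Fund C = 1/6 × 44000 + 2/3 × 181000 + 1/6 × 161000 = 7333.3333 + 120666.6667 + 26833.3333 = 154833.3333

Fund C ($154,833.33)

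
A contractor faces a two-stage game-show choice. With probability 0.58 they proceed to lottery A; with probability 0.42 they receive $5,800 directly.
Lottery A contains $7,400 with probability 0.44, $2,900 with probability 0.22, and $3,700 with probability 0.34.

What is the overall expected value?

EV(A) = 0.44 × 7400 + 0.22 × 2900 + 0.34 × 3700 = 3256 + 638 + 1258 = 5152
Branch B: 5800 (certain)
Overall = 0.58 × 5152 + 0.42 × 5800 = 2988.16 + 2436 = 5424.16

$5,424.16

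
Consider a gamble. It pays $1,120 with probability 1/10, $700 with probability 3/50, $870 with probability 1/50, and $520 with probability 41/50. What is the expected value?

EV = 1/10 × 1120 + 3/50 × 700 + 1/50 × 870 + 41/50 × 520 = 112 + 42 + 17.4 + 426.4 = 597.8

$597.80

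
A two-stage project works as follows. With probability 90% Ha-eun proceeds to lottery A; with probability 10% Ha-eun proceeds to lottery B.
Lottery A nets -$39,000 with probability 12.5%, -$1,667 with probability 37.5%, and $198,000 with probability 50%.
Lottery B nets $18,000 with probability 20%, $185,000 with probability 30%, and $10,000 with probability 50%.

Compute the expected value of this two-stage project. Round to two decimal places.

$90,559.89

EV(A) = 0.125 × (-39000) + 0.375 × (-1667) + 0.5 × 198000 = -4875 − 625.125 + 99000 = 93499.875
EV(B) = 0.2 × 18000 + 0.3 × 185000 + 0.5 × 10000 = 3600 + 55500 + 5000 = 64100
Overall = 0.9 × 93499.875 + 0.1 × 64100 = 84149.8875 + 6410 = 90559.8875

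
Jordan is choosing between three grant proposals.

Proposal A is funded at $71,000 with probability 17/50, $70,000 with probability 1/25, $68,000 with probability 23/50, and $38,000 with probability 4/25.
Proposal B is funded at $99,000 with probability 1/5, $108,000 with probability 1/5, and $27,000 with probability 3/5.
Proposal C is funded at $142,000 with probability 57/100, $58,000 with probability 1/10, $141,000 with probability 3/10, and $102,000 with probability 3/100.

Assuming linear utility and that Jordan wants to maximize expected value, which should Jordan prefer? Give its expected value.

Proposal A = 17/50 × 71000 + 1/25 × 70000 + 23/50 × 68000 + 4/25 × 38000 = 24140 + 2800 + 31280 + 6080 = 64300
Proposal B = 1/5 × 99000 + 1/5 × 108000 + 3/5 × 27000 = 19800 + 21600 + 16200 = 57600
Proposal C = 57/100 × 142000 + 1/10 × 58000 + 3/10 × 141000 + 3/100 × 102000 = 80940 + 5800 + 42300 + 3060 = 132100

Proposal C ($132,100)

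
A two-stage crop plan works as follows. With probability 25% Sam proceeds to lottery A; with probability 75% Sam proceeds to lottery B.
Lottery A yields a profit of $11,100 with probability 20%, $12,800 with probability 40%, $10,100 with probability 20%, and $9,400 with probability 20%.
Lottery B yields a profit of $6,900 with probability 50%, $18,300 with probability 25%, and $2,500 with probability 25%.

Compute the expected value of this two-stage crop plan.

$9,297.50

EV(A) = 0.2 × 11100 + 0.4 × 12800 + 0.2 × 10100 + 0.2 × 9400 = 2220 + 5120 + 2020 + 1880 = 11240
EV(B) = 0.5 × 6900 + 0.25 × 18300 + 0.25 × 2500 = 3450 + 4575 + 625 = 8650
Overall = 0.25 × 11240 + 0.75 × 8650 = 2810 + 6487.5 = 9297.5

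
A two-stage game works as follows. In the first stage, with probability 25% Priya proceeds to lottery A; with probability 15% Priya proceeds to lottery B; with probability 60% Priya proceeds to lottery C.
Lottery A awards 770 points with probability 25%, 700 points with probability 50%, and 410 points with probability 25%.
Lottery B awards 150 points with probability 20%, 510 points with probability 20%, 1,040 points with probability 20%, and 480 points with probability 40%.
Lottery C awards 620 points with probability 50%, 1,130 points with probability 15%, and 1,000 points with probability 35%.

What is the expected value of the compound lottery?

EV(A) = 0.25 × 770 + 0.5 × 700 + 0.25 × 410 = 192.5 + 350 + 102.5 = 645
EV(B) = 0.2 × 150 + 0.2 × 510 + 0.2 × 1040 + 0.4 × 480 = 30 + 102 + 208 + 192 = 532
EV(C) = 0.5 × 620 + 0.15 × 1130 + 0.35 × 1000 = 310 + 169.5 + 350 = 829.5
Overall = 0.25 × 645 + 0.15 × 532 + 0.6 × 829.5 = 161.25 + 79.8 + 497.7 = 738.75

738.75 points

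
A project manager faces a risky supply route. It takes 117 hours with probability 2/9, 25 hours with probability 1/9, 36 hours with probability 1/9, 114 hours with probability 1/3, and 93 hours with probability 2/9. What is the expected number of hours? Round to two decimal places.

EV = 2/9 × 117 + 1/9 × 25 + 1/9 × 36 + 1/3 × 114 + 2/9 × 93 = 26 + 2.7778 + 4 + 38 + 20.6667 = 91.4444

91.44 hours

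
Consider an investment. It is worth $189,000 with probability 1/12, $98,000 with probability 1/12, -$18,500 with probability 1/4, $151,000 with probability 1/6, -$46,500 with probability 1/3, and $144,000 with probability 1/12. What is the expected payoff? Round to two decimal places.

EV = 1/12 × 189000 + 1/12 × 98000 + 1/4 × (-18500) + 1/6 × 151000 + 1/3 × (-46500) + 1/12 × 144000 = 15750 + 8166.6667 − 4625 + 25166.6667 − 15500 + 12000 = 40958.3333

$40,958.33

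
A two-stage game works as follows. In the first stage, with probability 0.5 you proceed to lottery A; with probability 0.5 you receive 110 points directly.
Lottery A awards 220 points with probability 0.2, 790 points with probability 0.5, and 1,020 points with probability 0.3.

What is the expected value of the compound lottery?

427.5 points

EV(A) = 0.2 × 220 + 0.5 × 790 + 0.3 × 1020 = 44 + 395 + 306 = 745
Branch B: 110 (certain)
Overall = 0.5 × 745 + 0.5 × 110 = 372.5 + 55 = 427.5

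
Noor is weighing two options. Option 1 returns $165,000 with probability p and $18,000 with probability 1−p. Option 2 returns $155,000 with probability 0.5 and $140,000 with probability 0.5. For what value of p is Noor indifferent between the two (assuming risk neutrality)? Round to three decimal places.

p = 0.881

EV(Option 2) = 0.5 × 155000 + 0.5 × 140000 = 77500 + 70000 = 147500
p·165000 + (1−p)·18000 = 147500
147000p + 18000 = 147500
p = (147500 − 18000) / 147000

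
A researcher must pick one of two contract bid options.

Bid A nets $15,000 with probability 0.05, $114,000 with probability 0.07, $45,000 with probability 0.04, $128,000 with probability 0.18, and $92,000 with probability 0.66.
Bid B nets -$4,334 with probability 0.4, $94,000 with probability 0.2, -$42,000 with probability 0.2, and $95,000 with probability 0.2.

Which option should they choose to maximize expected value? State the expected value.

Bid A = 0.05 × 15000 + 0.07 × 114000 + 0.04 × 45000 + 0.18 × 128000 + 0.66 × 92000 = 750 + 7980 + 1800 + 23040 + 60720 = 94290
Bid B = 0.4 × (-4334) + 0.2 × 94000 + 0.2 × (-42000) + 0.2 × 95000 = -1733.6 + 18800 − 8400 + 19000 = 27666.4

Bid A ($94,290)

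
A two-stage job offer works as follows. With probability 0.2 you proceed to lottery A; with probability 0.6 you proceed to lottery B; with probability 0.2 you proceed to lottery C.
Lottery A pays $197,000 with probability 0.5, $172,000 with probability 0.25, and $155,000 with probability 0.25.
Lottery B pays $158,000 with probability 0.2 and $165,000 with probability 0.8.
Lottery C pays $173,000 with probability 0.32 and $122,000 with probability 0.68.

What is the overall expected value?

$161,874

EV(A) = 0.5 × 197000 + 0.25 × 172000 + 0.25 × 155000 = 98500 + 43000 + 38750 = 180250
EV(B) = 0.2 × 158000 + 0.8 × 165000 = 31600 + 132000 = 163600
EV(C) = 0.32 × 173000 + 0.68 × 122000 = 55360 + 82960 = 138320
Overall = 0.2 × 180250 + 0.6 × 163600 + 0.2 × 138320 = 36050 + 98160 + 27664 = 161874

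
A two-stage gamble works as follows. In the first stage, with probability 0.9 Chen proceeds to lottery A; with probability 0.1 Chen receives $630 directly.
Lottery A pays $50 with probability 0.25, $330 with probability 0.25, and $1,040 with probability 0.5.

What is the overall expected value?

$616.50

EV(A) = 0.25 × 50 + 0.25 × 330 + 0.5 × 1040 = 12.5 + 82.5 + 520 = 615
Branch B: 630 (certain)
Overall = 0.9 × 615 + 0.1 × 630 = 553.5 + 63 = 616.5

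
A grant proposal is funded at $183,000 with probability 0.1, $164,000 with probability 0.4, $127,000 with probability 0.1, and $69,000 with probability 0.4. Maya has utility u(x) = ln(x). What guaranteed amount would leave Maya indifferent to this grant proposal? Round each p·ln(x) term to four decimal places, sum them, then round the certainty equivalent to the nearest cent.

E[u] = 0.1·ln(183000) + 0.4·ln(164000) + 0.1·ln(127000) + 0.4·ln(69000) = 1.2117 + 4.8030 + 1.1752 + 4.4567 = 11.6466
CE = e^11.6466 ≈ 114302.07

$114,302.07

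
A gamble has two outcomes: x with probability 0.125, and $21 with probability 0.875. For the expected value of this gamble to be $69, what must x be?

x = $405

0.125·x + 0.875·21 = 69
0.125·x = 69 − 18.375 = 50.625
x = 50.625 / 0.125 = 405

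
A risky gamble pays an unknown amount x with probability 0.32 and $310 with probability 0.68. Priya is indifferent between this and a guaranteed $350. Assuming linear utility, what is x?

x = $435

0.32·x + 0.68·310 = 350
0.32·x = 350 − 210.8 = 139.2
x = 139.2 / 0.32 = 435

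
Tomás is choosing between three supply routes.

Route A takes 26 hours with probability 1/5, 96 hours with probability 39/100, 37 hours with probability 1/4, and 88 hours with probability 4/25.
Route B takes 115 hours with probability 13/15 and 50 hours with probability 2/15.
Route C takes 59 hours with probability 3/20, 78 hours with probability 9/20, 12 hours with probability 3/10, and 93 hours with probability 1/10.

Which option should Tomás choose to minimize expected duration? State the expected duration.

Route A = 1/5 × 26 + 39/100 × 96 + 1/4 × 37 + 4/25 × 88 = 5.2 + 37.44 + 9.25 + 14.08 = 65.97
Route B = 13/15 × 115 + 2/15 × 50 = 99.6667 + 6.6667 = 106.3333
Route C = 3/20 × 59 + 9/20 × 78 + 3/10 × 12 + 1/10 × 93 = 8.85 + 35.1 + 3.6 + 9.3 = 56.85

Route C (56.85 hours)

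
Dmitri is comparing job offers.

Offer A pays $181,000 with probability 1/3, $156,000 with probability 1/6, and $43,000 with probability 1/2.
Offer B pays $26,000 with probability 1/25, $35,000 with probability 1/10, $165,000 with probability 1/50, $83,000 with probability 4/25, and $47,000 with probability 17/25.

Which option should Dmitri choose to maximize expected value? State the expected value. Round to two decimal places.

Offer A = 1/3 × 181000 + 1/6 × 156000 + 1/2 × 43000 = 60333.3333 + 26000 + 21500 = 107833.3333
Offer B = 1/25 × 26000 + 1/10 × 35000 + 1/50 × 165000 + 4/25 × 83000 + 17/25 × 47000 = 1040 + 3500 + 3300 + 13280 + 31960 = 53080

Offer A ($107,833.33)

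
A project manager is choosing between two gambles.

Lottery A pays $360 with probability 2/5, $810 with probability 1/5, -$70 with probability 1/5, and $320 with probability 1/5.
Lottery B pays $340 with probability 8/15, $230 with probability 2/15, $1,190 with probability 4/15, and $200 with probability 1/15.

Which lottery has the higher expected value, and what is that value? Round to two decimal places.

Lottery A = 2/5 × 360 + 1/5 × 810 + 1/5 × (-70) + 1/5 × 320 = 144 + 162 − 14 + 64 = 356
Lottery B = 8/15 × 340 + 2/15 × 230 + 4/15 × 1190 + 1/15 × 200 = 181.3333 + 30.6667 + 317.3333 + 13.3333 = 542.6667

Lottery B ($542.67)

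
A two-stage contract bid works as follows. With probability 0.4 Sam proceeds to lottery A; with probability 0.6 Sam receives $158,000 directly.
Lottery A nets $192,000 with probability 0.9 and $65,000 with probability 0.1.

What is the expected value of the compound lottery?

EV(A) = 0.9 × 192000 + 0.1 × 65000 = 172800 + 6500 = 179300
Branch B: 158000 (certain)
Overall = 0.4 × 179300 + 0.6 × 158000 = 71720 + 94800 = 166520

$166,520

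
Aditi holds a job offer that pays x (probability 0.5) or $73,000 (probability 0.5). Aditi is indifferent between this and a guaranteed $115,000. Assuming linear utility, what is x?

x = $157,000

0.5·x + 0.5·73000 = 115000
0.5·x = 115000 − 36500 = 78500
x = 78500 / 0.5 = 157000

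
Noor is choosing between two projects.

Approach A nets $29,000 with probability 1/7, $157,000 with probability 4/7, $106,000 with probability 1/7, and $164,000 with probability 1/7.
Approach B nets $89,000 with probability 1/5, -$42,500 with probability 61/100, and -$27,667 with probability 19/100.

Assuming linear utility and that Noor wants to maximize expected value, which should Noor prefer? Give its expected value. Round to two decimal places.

Approach A = 1/7 × 29000 + 4/7 × 157000 + 1/7 × 106000 + 1/7 × 164000 = 4142.8571 + 89714.2857 + 15142.8571 + 23428.5714 = 132428.5714
Approach B = 1/5 × 89000 + 61/100 × (-42500) + 19/100 × (-27667) = 17800 − 25925 − 5256.73 = -13381.73

Approach A ($132,428.57)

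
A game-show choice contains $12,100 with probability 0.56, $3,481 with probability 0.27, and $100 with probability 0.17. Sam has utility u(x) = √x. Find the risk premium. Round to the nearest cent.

$1,455.48

E[u] = 0.56·√12100 + 0.27·√3481 + 0.17·√100 = 0.56·110 + 0.27·59 + 0.17·10 = 79.23
CE = (79.23)² = 6277.3929
Risk premium = EV − CE = 7732.87 − 6277.3929 = 1455.4771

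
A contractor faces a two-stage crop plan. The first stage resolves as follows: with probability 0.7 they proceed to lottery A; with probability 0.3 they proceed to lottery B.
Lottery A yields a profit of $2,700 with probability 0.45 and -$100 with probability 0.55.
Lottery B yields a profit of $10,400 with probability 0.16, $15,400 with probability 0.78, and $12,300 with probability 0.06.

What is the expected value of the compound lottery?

$5,136.20

EV(A) = 0.45 × 2700 + 0.55 × (-100) = 1215 − 55 = 1160
EV(B) = 0.16 × 10400 + 0.78 × 15400 + 0.06 × 12300 = 1664 + 12012 + 738 = 14414
Overall = 0.7 × 1160 + 0.3 × 14414 = 812 + 4324.2 = 5136.2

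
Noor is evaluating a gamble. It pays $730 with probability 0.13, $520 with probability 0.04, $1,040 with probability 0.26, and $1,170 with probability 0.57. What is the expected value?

EV = 0.13 × 730 + 0.04 × 520 + 0.26 × 1040 + 0.57 × 1170 = 94.9 + 20.8 + 270.4 + 666.9 = 1053

$1,053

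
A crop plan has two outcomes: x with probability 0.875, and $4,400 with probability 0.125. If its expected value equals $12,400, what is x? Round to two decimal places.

0.875·x + 0.125·4400 = 12400
0.875·x = 12400 − 550 = 11850
x = 11850 / 0.875 = 13542.8571

x = $13,542.86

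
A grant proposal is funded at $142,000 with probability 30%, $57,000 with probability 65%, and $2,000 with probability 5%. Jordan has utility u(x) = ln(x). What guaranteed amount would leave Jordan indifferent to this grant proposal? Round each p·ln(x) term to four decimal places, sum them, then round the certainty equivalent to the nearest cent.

$63,392.45

E[u] = 0.3·ln(142000) + 0.65·ln(57000) + 0.05·ln(2000) = 3.5591 + 7.1180 + 0.3800 = 11.0571
CE = e^11.0571 ≈ 63392.45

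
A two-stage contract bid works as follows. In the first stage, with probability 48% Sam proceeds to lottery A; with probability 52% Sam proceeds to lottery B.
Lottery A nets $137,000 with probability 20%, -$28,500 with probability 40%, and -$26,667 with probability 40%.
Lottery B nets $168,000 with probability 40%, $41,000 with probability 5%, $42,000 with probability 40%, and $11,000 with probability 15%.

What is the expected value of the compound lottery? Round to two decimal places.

EV(A) = 0.2 × 137000 + 0.4 × (-28500) + 0.4 × (-26667) = 27400 − 11400 − 10666.8 = 5333.2
EV(B) = 0.4 × 168000 + 0.05 × 41000 + 0.4 × 42000 + 0.15 × 11000 = 67200 + 2050 + 16800 + 1650 = 87700
Overall = 0.48 × 5333.2 + 0.52 × 87700 = 2559.936 + 45604 = 48163.936

$48,163.94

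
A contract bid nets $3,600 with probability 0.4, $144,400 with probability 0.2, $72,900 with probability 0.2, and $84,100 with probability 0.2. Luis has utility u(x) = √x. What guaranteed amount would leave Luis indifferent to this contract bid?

E[u] = 0.4·√3600 + 0.2·√144400 + 0.2·√72900 + 0.2·√84100 = 0.4·60 + 0.2·380 + 0.2·270 + 0.2·290 = 212
CE = (212)² = 44944

$44,944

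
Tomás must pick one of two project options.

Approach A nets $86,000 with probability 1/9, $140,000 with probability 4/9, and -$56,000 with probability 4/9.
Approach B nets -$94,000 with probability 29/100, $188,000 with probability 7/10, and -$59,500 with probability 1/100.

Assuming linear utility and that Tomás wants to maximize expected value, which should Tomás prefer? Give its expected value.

Approach A = 1/9 × 86000 + 4/9 × 140000 + 4/9 × (-56000) = 9555.5556 + 62222.2222 − 24888.8889 = 46888.8889
Approach B = 29/100 × (-94000) + 7/10 × 188000 + 1/100 × (-59500) = -27260 + 131600 − 595 = 103745

Approach B ($103,745)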